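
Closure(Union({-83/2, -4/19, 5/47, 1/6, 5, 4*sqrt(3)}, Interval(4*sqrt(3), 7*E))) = Union({-83/2, -4/19, 5/47, 1/6, 5}, Interval(4*sqrt(3), 7*E))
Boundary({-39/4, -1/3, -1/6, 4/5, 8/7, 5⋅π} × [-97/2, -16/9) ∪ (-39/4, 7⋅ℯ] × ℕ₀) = ([-39/4, 7⋅ℯ] × ℕ₀) ∪ ({-39/4, -1/3, -1/6, 4/5, 8/7, 5⋅π} × [-97/2, -16/9])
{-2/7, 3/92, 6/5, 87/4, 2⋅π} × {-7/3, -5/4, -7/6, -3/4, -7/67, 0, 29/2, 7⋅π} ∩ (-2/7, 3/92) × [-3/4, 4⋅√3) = ∅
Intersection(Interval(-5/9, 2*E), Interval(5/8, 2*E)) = Interval(5/8, 2*E)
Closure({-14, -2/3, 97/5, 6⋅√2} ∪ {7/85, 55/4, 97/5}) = {-14, -2/3, 7/85, 55/4, 97/5, 6⋅√2}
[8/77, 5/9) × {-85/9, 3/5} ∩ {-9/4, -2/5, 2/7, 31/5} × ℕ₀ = ∅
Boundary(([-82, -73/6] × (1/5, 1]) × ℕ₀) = ([-82, -73/6] × [1/5, 1]) × ℕ₀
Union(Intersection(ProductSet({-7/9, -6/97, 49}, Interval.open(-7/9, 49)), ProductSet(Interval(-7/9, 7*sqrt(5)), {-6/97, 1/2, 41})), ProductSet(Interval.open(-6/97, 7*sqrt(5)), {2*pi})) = Union(ProductSet({-7/9, -6/97}, {-6/97, 1/2, 41}), ProductSet(Interval.open(-6/97, 7*sqrt(5)), {2*pi}))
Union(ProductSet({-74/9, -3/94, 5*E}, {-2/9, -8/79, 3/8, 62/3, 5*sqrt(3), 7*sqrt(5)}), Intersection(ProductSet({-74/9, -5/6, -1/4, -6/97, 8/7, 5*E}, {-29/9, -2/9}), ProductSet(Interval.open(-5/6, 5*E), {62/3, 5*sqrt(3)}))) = ProductSet({-74/9, -3/94, 5*E}, {-2/9, -8/79, 3/8, 62/3, 5*sqrt(3), 7*sqrt(5)})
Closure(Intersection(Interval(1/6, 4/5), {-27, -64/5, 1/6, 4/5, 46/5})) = {1/6, 4/5}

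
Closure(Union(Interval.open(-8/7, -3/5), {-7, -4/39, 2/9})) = Union({-7, -4/39, 2/9}, Interval(-8/7, -3/5))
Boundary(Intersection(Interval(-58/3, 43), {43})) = {43}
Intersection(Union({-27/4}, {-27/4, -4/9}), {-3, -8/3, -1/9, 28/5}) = EmptySet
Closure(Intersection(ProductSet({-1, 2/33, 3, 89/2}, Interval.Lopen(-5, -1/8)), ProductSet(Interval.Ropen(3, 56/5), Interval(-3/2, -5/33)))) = ProductSet({3}, Interval(-3/2, -5/33))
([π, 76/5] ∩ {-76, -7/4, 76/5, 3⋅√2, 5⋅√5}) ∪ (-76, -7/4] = (-76, -7/4] ∪ {76/5, 3⋅√2, 5⋅√5}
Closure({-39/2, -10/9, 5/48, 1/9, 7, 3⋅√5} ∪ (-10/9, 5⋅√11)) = {-39/2} ∪ [-10/9, 5⋅√11]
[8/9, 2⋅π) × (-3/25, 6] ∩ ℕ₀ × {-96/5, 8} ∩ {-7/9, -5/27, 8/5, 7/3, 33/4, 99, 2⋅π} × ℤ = ∅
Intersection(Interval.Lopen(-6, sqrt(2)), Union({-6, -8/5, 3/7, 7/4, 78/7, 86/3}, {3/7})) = {-8/5, 3/7}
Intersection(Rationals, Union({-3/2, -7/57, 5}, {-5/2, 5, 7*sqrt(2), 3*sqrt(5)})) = {-5/2, -3/2, -7/57, 5}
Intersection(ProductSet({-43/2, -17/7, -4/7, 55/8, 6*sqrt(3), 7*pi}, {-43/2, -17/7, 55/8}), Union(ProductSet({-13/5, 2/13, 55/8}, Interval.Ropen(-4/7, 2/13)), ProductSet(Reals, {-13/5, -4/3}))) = EmptySet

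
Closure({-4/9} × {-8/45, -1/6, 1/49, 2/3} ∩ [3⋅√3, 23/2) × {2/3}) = ∅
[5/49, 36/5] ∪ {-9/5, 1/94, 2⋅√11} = {-9/5, 1/94} ∪ [5/49, 36/5]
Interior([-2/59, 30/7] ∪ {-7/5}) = (-2/59, 30/7)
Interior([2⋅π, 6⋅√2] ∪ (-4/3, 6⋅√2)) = (-4/3, 6⋅√2)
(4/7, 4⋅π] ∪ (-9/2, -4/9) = (-9/2, -4/9) ∪ (4/7, 4⋅π]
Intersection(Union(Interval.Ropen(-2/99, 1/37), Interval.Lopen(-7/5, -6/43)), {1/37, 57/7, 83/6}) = EmptySet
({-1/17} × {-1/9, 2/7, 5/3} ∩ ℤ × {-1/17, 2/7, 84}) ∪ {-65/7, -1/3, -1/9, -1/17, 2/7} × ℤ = {-65/7, -1/3, -1/9, -1/17, 2/7} × ℤ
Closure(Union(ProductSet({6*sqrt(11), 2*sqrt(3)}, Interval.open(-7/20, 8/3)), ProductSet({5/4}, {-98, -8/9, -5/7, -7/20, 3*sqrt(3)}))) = Union(ProductSet({5/4}, {-98, -8/9, -5/7, -7/20, 3*sqrt(3)}), ProductSet({6*sqrt(11), 2*sqrt(3)}, Interval(-7/20, 8/3)))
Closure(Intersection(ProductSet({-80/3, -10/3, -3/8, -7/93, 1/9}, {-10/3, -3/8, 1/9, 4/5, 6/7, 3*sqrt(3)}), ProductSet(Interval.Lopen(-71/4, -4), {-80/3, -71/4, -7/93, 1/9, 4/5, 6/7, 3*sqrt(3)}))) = EmptySet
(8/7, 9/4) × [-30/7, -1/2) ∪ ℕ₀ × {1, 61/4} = (ℕ₀ × {1, 61/4}) ∪ ((8/7, 9/4) × [-30/7, -1/2))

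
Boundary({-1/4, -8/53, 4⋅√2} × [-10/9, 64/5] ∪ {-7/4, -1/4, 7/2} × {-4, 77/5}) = ({-7/4, -1/4, 7/2} × {-4, 77/5}) ∪ ({-1/4, -8/53, 4⋅√2} × [-10/9, 64/5])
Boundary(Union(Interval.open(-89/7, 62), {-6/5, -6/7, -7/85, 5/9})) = {-89/7, 62}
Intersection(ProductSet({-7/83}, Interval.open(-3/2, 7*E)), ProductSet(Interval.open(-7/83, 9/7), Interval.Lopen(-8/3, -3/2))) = EmptySet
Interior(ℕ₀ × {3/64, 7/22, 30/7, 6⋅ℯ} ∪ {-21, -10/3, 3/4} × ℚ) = ∅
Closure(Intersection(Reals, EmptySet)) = EmptySet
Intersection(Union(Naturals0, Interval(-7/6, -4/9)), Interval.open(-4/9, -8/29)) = EmptySet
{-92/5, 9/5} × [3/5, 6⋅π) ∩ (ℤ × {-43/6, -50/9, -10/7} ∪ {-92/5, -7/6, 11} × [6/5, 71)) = {-92/5} × [6/5, 6⋅π)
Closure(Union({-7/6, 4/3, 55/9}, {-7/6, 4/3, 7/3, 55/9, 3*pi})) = {-7/6, 4/3, 7/3, 55/9, 3*pi}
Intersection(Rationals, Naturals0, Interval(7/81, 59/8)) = Range(1, 8, 1)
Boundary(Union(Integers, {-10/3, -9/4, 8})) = Union({-10/3, -9/4}, Integers)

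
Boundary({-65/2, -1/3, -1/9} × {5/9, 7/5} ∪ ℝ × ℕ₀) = (ℝ × ℕ₀) ∪ ({-65/2, -1/3, -1/9} × {5/9, 7/5})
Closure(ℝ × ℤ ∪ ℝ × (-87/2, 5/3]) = ℝ × (ℤ ∪ [-87/2, 5/3])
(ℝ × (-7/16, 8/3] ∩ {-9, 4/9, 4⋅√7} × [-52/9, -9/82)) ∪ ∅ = {-9, 4/9, 4⋅√7} × (-7/16, -9/82)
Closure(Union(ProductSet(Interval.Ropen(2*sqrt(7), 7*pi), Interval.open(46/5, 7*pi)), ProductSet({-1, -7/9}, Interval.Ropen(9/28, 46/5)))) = Union(ProductSet({-1, -7/9}, Interval(9/28, 46/5)), ProductSet({2*sqrt(7), 7*pi}, Interval(46/5, 7*pi)), ProductSet(Interval(2*sqrt(7), 7*pi), {46/5, 7*pi}), ProductSet(Interval.Ropen(2*sqrt(7), 7*pi), Interval.open(46/5, 7*pi)))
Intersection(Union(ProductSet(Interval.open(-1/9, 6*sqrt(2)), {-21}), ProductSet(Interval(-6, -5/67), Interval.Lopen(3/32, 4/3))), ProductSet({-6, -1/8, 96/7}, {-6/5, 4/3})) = ProductSet({-6, -1/8}, {4/3})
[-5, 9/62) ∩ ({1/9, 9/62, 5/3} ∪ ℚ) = ℚ ∩ [-5, 9/62)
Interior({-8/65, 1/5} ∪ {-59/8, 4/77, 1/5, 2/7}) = ∅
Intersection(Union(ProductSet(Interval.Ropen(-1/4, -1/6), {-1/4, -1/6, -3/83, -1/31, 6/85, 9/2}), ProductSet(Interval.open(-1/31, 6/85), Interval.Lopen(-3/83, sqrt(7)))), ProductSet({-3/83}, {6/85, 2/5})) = EmptySet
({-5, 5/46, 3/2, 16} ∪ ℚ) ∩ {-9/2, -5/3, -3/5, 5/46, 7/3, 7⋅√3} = {-9/2, -5/3, -3/5, 5/46, 7/3}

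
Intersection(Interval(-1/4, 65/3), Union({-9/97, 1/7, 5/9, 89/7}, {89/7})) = {-9/97, 1/7, 5/9, 89/7}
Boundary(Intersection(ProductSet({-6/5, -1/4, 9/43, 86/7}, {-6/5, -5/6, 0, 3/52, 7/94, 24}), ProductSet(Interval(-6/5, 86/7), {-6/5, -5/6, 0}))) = ProductSet({-6/5, -1/4, 9/43, 86/7}, {-6/5, -5/6, 0})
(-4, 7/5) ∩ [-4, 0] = (-4, 0]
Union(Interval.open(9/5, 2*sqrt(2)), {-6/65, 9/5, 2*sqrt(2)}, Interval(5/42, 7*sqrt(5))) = Union({-6/65}, Interval(5/42, 7*sqrt(5)))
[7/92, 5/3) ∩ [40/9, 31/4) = ∅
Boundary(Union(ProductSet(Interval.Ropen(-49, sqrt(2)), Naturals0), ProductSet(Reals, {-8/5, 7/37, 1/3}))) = Union(ProductSet(Interval(-49, sqrt(2)), Naturals0), ProductSet(Reals, {-8/5, 7/37, 1/3}))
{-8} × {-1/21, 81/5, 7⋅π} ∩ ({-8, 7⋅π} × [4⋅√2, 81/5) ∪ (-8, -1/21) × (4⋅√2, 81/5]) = ∅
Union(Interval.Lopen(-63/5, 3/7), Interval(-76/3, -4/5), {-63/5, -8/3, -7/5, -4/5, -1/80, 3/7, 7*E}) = Union({7*E}, Interval(-76/3, 3/7))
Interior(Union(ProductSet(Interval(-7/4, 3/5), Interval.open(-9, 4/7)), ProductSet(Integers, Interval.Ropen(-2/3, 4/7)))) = Union(ProductSet(Complement(Interval.open(-7/4, 3/5), Complement(Integers, Interval.open(-7/4, 3/5))), Interval.open(-9, 4/7)), ProductSet(Interval.open(-7/4, 3/5), Interval.open(-9, -2/3)), ProductSet(Union(Complement(Integers, Union(Complement(Integers, Interval.open(-7/4, 3/5)), {-7/4, 3/5})), Complement(Range(-1, 1, 1), Complement(Integers, Interval.open(-7/4, 3/5))), Complement(Range(-1, 1, 1), Union(Complement(Integers, Interval.open(-7/4, 3/5)), {-7/4, 3/5}))), Interval.Ropen(-2/3, 4/7)))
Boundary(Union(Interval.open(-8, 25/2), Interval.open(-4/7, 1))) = {-8, 25/2}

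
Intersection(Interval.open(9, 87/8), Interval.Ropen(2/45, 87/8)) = Interval.open(9, 87/8)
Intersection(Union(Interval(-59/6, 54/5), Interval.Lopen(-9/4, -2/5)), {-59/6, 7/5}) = {-59/6, 7/5}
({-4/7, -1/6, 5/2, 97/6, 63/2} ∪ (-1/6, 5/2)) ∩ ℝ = {-4/7, 97/6, 63/2} ∪ [-1/6, 5/2]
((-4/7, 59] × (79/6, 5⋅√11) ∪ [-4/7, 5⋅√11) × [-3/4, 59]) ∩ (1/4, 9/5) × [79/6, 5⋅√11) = (1/4, 9/5) × [79/6, 5⋅√11)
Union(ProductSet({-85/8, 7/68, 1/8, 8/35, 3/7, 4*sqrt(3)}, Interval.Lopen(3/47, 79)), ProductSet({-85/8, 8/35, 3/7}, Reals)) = Union(ProductSet({-85/8, 8/35, 3/7}, Reals), ProductSet({-85/8, 7/68, 1/8, 8/35, 3/7, 4*sqrt(3)}, Interval.Lopen(3/47, 79)))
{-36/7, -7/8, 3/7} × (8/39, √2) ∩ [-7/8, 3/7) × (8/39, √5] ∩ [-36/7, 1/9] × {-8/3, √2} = ∅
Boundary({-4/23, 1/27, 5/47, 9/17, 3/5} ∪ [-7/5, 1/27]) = {-7/5, 1/27, 5/47, 9/17, 3/5}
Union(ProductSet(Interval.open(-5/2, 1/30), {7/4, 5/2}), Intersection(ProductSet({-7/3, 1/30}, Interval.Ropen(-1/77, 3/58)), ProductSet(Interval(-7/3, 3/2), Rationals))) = Union(ProductSet({-7/3, 1/30}, Intersection(Interval.Ropen(-1/77, 3/58), Rationals)), ProductSet(Interval.open(-5/2, 1/30), {7/4, 5/2}))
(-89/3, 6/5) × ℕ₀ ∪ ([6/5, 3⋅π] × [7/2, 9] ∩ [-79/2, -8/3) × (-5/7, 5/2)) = (-89/3, 6/5) × ℕ₀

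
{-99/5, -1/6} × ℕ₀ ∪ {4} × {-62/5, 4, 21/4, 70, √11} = ({-99/5, -1/6} × ℕ₀) ∪ ({4} × {-62/5, 4, 21/4, 70, √11})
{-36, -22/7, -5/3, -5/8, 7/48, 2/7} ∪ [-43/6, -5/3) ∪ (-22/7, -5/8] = {-36, 7/48, 2/7} ∪ [-43/6, -5/8]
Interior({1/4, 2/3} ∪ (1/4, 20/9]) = (1/4, 20/9)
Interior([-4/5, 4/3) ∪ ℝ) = (-∞, ∞)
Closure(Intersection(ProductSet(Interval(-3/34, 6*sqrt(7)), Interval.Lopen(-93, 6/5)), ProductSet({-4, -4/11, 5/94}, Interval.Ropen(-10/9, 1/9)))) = ProductSet({5/94}, Interval(-10/9, 1/9))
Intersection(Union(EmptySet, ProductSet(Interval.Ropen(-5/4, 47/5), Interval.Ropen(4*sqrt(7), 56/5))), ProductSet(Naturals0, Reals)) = ProductSet(Range(0, 10, 1), Interval.Ropen(4*sqrt(7), 56/5))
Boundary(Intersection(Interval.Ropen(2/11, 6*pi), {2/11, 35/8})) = {2/11, 35/8}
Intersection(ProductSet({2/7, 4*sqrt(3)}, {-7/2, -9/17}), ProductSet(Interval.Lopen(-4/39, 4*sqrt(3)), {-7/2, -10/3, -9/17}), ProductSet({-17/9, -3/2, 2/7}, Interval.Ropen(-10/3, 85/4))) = ProductSet({2/7}, {-9/17})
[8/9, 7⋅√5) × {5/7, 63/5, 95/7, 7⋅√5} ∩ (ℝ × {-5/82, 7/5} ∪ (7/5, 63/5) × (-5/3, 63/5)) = (7/5, 63/5) × {5/7}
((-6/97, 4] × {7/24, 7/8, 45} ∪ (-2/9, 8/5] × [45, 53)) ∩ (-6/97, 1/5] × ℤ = (-6/97, 1/5] × {45, 46, …, 52}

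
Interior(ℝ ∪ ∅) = ℝ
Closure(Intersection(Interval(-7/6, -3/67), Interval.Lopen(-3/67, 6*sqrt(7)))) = EmptySet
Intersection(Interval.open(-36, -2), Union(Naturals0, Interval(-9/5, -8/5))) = EmptySet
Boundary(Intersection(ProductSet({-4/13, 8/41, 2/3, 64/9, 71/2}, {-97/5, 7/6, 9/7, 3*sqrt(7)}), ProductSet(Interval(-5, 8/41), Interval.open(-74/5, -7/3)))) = EmptySet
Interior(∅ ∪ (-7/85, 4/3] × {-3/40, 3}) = ∅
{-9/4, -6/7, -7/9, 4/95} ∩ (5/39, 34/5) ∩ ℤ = ∅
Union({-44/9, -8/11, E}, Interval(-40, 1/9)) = Union({E}, Interval(-40, 1/9))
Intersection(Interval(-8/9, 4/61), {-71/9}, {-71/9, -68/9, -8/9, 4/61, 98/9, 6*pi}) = EmptySet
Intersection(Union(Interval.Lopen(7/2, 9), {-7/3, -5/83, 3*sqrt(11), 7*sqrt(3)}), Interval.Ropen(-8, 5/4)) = {-7/3, -5/83}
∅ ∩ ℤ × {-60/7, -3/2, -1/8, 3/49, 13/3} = ∅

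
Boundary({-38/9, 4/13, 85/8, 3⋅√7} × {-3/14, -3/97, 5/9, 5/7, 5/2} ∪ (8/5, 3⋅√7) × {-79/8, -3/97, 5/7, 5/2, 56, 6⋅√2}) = ({-38/9, 4/13, 85/8, 3⋅√7} × {-3/14, -3/97, 5/9, 5/7, 5/2}) ∪ ([8/5, 3⋅√7] × {-79/8, -3/97, 5/7, 5/2, 56, 6⋅√2})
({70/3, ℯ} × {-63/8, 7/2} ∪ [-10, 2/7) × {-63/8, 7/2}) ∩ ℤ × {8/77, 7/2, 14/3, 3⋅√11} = {-10, -9, …, 0} × {7/2}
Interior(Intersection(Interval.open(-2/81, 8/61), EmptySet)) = EmptySet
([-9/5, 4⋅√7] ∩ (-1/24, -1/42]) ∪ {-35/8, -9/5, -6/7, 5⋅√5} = {-35/8, -9/5, -6/7, 5⋅√5} ∪ (-1/24, -1/42]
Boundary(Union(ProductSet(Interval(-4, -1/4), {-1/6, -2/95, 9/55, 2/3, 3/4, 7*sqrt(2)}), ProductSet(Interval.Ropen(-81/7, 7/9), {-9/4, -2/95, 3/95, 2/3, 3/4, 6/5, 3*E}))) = Union(ProductSet(Interval(-81/7, 7/9), {-9/4, -2/95, 3/95, 2/3, 3/4, 6/5, 3*E}), ProductSet(Interval(-4, -1/4), {-1/6, -2/95, 9/55, 2/3, 3/4, 7*sqrt(2)}))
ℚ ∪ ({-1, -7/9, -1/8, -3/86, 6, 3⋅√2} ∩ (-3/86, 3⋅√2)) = ℚ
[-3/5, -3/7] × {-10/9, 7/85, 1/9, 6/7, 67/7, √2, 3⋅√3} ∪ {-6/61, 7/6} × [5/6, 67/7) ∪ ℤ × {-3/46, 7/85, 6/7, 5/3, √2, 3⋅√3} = ({-6/61, 7/6} × [5/6, 67/7)) ∪ (ℤ × {-3/46, 7/85, 6/7, 5/3, √2, 3⋅√3}) ∪ ([-3/5, -3/7] × {-10/9, 7/85, 1/9, 6/7, 67/7, √2, 3⋅√3})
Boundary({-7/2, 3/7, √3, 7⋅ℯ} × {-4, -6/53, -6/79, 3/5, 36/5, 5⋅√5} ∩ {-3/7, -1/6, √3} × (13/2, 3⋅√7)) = {√3} × {36/5}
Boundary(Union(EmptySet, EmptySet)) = EmptySet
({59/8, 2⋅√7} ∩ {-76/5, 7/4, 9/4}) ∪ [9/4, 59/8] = [9/4, 59/8]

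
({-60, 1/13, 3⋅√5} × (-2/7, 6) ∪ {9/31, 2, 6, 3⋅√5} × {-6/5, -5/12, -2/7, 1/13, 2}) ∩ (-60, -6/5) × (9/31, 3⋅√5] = ∅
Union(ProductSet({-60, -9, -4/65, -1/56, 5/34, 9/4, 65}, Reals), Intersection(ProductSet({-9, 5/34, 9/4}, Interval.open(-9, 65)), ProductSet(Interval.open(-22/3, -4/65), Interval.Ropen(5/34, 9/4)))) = ProductSet({-60, -9, -4/65, -1/56, 5/34, 9/4, 65}, Reals)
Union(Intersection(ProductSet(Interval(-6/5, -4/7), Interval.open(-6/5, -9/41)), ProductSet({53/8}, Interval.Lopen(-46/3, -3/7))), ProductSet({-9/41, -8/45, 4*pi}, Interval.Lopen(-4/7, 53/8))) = ProductSet({-9/41, -8/45, 4*pi}, Interval.Lopen(-4/7, 53/8))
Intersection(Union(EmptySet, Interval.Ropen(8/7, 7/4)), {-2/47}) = EmptySet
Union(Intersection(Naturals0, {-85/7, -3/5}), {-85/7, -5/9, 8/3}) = {-85/7, -5/9, 8/3}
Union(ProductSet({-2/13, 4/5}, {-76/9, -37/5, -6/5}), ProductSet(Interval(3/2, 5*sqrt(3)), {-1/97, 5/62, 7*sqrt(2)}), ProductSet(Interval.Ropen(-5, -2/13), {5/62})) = Union(ProductSet({-2/13, 4/5}, {-76/9, -37/5, -6/5}), ProductSet(Interval.Ropen(-5, -2/13), {5/62}), ProductSet(Interval(3/2, 5*sqrt(3)), {-1/97, 5/62, 7*sqrt(2)}))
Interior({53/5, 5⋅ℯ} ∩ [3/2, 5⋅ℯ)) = ∅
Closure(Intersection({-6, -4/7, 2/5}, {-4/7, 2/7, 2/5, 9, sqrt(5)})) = {-4/7, 2/5}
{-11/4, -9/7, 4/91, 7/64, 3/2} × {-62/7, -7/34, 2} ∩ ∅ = ∅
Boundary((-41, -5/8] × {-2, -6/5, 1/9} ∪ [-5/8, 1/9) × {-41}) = ([-5/8, 1/9] × {-41}) ∪ ([-41, -5/8] × {-2, -6/5, 1/9})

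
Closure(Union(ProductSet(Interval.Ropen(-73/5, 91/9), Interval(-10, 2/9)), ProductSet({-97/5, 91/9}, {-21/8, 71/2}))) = Union(ProductSet({-97/5, 91/9}, {-21/8, 71/2}), ProductSet(Interval(-73/5, 91/9), Interval(-10, 2/9)))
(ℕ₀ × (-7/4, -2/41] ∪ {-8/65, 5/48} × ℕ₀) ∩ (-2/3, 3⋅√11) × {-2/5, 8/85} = {0, 1, …, 9} × {-2/5}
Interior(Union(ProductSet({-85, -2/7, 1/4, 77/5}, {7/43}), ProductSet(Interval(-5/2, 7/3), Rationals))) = EmptySet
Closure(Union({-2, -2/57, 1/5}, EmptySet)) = {-2, -2/57, 1/5}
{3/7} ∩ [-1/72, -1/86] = ∅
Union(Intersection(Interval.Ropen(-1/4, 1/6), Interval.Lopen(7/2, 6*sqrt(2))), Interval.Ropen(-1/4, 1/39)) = Interval.Ropen(-1/4, 1/39)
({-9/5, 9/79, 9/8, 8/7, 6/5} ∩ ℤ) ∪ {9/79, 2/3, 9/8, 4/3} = {9/79, 2/3, 9/8, 4/3}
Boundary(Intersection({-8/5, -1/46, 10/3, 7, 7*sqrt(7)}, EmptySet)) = EmptySet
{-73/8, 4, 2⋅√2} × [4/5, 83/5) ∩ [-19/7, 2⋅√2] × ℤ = {2⋅√2} × {1, 2, …, 16}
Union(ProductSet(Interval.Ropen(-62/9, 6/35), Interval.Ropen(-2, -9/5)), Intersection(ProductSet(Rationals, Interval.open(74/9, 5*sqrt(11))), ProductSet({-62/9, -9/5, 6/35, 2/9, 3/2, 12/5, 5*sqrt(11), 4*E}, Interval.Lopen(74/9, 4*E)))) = Union(ProductSet({-62/9, -9/5, 6/35, 2/9, 3/2, 12/5}, Interval.Lopen(74/9, 4*E)), ProductSet(Interval.Ropen(-62/9, 6/35), Interval.Ropen(-2, -9/5)))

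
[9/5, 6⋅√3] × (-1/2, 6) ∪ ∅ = [9/5, 6⋅√3] × (-1/2, 6)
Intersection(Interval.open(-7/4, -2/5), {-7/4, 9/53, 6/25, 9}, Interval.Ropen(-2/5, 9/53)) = EmptySet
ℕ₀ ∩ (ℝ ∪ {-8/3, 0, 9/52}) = ℕ₀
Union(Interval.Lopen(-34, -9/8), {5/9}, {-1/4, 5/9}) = Union({-1/4, 5/9}, Interval.Lopen(-34, -9/8))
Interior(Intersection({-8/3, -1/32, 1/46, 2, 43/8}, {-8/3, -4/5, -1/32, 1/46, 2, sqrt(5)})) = EmptySet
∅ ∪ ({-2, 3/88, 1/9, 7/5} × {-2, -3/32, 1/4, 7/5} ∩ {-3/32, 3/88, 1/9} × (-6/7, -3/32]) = {3/88, 1/9} × {-3/32}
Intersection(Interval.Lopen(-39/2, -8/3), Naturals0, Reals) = EmptySet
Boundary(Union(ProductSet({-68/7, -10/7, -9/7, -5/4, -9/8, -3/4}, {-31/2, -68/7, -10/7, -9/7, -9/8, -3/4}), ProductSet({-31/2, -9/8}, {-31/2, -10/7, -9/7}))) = Union(ProductSet({-31/2, -9/8}, {-31/2, -10/7, -9/7}), ProductSet({-68/7, -10/7, -9/7, -5/4, -9/8, -3/4}, {-31/2, -68/7, -10/7, -9/7, -9/8, -3/4}))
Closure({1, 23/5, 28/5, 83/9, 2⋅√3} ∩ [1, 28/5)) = {1, 23/5, 2⋅√3}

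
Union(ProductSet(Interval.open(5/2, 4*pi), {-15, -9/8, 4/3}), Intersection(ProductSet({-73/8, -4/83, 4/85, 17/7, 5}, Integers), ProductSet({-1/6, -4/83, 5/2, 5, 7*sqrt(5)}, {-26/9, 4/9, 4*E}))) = ProductSet(Interval.open(5/2, 4*pi), {-15, -9/8, 4/3})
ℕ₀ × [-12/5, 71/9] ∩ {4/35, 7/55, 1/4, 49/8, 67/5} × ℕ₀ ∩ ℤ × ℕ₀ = ∅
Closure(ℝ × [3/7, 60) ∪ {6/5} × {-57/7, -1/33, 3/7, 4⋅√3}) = (ℝ × [3/7, 60]) ∪ ({6/5} × {-57/7, -1/33, 3/7, 4⋅√3})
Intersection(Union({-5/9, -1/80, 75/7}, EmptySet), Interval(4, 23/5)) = EmptySet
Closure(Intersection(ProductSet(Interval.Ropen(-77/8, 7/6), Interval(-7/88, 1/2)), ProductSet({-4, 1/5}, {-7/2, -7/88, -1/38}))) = ProductSet({-4, 1/5}, {-7/88, -1/38})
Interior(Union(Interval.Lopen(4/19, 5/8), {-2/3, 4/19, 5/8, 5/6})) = Interval.open(4/19, 5/8)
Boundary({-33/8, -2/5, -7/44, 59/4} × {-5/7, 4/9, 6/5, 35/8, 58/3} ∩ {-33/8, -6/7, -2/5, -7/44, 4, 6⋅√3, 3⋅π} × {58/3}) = {-33/8, -2/5, -7/44} × {58/3}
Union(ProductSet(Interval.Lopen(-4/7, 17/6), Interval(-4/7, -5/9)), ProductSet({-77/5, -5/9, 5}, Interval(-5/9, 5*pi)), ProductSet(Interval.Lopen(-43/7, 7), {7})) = Union(ProductSet({-77/5, -5/9, 5}, Interval(-5/9, 5*pi)), ProductSet(Interval.Lopen(-43/7, 7), {7}), ProductSet(Interval.Lopen(-4/7, 17/6), Interval(-4/7, -5/9)))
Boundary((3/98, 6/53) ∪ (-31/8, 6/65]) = {-31/8, 6/53}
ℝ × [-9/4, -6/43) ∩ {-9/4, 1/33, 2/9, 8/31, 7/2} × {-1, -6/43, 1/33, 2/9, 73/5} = {-9/4, 1/33, 2/9, 8/31, 7/2} × {-1}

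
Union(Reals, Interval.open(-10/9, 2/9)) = Interval(-oo, oo)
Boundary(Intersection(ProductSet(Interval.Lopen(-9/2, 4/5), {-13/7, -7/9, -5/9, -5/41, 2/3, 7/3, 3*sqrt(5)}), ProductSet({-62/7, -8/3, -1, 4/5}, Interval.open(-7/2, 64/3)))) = ProductSet({-8/3, -1, 4/5}, {-13/7, -7/9, -5/9, -5/41, 2/3, 7/3, 3*sqrt(5)})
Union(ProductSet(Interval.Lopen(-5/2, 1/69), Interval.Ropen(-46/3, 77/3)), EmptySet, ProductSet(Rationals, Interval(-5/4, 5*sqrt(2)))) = Union(ProductSet(Interval.Lopen(-5/2, 1/69), Interval.Ropen(-46/3, 77/3)), ProductSet(Rationals, Interval(-5/4, 5*sqrt(2))))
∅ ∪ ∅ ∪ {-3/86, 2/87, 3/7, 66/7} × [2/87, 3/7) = {-3/86, 2/87, 3/7, 66/7} × [2/87, 3/7)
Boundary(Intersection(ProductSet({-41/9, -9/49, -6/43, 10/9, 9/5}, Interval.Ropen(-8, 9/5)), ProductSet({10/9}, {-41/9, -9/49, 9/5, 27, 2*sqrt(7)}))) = ProductSet({10/9}, {-41/9, -9/49})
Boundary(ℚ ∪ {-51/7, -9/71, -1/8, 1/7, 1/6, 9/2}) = ℝ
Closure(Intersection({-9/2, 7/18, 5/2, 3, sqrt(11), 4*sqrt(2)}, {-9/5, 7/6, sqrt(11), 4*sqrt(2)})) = {sqrt(11), 4*sqrt(2)}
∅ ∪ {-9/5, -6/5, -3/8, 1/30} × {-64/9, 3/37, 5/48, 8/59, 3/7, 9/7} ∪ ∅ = {-9/5, -6/5, -3/8, 1/30} × {-64/9, 3/37, 5/48, 8/59, 3/7, 9/7}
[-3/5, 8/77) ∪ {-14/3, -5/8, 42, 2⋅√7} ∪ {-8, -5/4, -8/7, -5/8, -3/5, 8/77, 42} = {-8, -14/3, -5/4, -8/7, -5/8, 42, 2⋅√7} ∪ [-3/5, 8/77]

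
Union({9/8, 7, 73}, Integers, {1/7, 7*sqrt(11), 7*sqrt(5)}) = Union({1/7, 9/8, 7*sqrt(11), 7*sqrt(5)}, Integers)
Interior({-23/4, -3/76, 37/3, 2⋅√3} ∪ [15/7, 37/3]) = (15/7, 37/3)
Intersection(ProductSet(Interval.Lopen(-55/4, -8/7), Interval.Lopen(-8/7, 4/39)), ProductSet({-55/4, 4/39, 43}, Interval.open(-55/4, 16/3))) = EmptySet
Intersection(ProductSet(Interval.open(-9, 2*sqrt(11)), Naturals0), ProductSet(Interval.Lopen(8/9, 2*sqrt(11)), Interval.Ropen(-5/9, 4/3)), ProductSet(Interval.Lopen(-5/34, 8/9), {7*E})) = EmptySet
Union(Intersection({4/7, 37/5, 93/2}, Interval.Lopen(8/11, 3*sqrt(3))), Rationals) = Rationals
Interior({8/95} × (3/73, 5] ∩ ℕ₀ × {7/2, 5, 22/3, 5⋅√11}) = ∅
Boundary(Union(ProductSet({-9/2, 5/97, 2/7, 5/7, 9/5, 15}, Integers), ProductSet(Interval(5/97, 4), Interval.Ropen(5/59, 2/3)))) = Union(ProductSet({5/97, 4}, Interval(5/59, 2/3)), ProductSet({-9/2, 5/97, 15}, Integers), ProductSet({-9/2, 5/97, 2/7, 5/7, 9/5, 15}, Complement(Integers, Interval.open(5/59, 2/3))), ProductSet(Interval(5/97, 4), {5/59, 2/3}))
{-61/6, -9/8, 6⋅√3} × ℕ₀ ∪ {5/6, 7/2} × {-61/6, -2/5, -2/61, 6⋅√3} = ({-61/6, -9/8, 6⋅√3} × ℕ₀) ∪ ({5/6, 7/2} × {-61/6, -2/5, -2/61, 6⋅√3})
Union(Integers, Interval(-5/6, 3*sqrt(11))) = Union(Integers, Interval(-5/6, 3*sqrt(11)))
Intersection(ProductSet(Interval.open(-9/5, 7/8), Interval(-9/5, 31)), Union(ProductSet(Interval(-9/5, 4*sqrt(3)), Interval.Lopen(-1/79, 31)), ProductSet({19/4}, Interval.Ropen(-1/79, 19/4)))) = ProductSet(Interval.open(-9/5, 7/8), Interval.Lopen(-1/79, 31))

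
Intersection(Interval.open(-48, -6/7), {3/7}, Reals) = EmptySet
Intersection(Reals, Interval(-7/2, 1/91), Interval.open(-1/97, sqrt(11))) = Interval.Lopen(-1/97, 1/91)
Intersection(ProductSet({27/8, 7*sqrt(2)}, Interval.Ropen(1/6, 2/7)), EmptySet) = EmptySet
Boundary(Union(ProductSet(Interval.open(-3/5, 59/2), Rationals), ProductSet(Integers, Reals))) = ProductSet(Union(Integers, Interval(-3/5, 59/2)), Reals)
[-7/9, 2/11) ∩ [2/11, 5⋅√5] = ∅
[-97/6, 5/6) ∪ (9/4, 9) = [-97/6, 5/6) ∪ (9/4, 9)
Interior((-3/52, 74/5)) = (-3/52, 74/5)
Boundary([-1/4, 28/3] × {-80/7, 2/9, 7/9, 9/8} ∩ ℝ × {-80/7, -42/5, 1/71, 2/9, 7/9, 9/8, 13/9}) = [-1/4, 28/3] × {-80/7, 2/9, 7/9, 9/8}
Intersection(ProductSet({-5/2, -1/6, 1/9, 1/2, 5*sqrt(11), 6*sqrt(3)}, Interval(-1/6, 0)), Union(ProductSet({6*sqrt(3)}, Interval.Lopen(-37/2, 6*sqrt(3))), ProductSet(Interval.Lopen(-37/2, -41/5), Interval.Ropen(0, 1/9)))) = ProductSet({6*sqrt(3)}, Interval(-1/6, 0))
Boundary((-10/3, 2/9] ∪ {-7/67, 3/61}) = {-10/3, 2/9}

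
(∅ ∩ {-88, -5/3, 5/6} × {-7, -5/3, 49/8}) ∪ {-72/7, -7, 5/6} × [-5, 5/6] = {-72/7, -7, 5/6} × [-5, 5/6]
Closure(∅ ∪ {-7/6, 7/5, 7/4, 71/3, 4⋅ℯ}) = {-7/6, 7/5, 7/4, 71/3, 4⋅ℯ}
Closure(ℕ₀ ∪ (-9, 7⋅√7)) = [-9, 7⋅√7] ∪ ℕ₀ ∪ (ℕ₀ \ (-9, 7⋅√7))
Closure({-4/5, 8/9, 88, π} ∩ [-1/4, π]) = {8/9, π}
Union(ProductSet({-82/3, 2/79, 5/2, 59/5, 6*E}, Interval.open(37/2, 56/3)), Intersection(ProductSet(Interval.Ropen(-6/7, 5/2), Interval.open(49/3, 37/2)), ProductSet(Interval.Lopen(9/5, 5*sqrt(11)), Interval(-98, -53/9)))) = ProductSet({-82/3, 2/79, 5/2, 59/5, 6*E}, Interval.open(37/2, 56/3))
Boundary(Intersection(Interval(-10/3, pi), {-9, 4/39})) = {4/39}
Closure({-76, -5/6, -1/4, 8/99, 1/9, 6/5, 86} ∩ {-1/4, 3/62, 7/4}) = {-1/4}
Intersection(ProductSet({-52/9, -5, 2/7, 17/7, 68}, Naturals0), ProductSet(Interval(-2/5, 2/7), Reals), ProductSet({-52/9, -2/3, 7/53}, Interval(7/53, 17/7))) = EmptySet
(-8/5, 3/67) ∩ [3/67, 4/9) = ∅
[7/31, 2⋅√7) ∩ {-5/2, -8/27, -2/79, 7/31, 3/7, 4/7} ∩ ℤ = ∅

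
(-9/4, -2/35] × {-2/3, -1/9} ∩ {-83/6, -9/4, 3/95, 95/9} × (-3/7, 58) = ∅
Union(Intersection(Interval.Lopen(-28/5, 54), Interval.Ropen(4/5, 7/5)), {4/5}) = Interval.Ropen(4/5, 7/5)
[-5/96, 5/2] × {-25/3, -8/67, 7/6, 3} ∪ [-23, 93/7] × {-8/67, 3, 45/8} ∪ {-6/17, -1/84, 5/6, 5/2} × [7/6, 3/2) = ([-23, 93/7] × {-8/67, 3, 45/8}) ∪ ({-6/17, -1/84, 5/6, 5/2} × [7/6, 3/2)) ∪ ([-5/96, 5/2] × {-25/3, -8/67, 7/6, 3})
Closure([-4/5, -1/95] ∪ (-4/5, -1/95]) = [-4/5, -1/95]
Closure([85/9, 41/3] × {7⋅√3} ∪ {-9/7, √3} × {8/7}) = ({-9/7, √3} × {8/7}) ∪ ([85/9, 41/3] × {7⋅√3})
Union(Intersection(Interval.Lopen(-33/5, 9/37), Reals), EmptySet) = Interval.Lopen(-33/5, 9/37)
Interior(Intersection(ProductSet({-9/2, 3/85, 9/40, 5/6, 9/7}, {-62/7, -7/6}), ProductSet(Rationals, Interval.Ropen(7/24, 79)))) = EmptySet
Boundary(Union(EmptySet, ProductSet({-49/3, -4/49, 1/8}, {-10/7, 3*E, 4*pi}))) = ProductSet({-49/3, -4/49, 1/8}, {-10/7, 3*E, 4*pi})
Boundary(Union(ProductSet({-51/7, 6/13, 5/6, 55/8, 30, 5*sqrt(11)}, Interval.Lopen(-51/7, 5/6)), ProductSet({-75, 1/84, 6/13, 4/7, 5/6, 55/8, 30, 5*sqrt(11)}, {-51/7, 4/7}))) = Union(ProductSet({-51/7, 6/13, 5/6, 55/8, 30, 5*sqrt(11)}, Interval(-51/7, 5/6)), ProductSet({-75, 1/84, 6/13, 4/7, 5/6, 55/8, 30, 5*sqrt(11)}, {-51/7, 4/7}))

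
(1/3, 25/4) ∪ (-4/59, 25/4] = (-4/59, 25/4]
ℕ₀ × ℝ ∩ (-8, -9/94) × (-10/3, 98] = ∅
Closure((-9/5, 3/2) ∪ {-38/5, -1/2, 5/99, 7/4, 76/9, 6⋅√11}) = {-38/5, 7/4, 76/9, 6⋅√11} ∪ [-9/5, 3/2]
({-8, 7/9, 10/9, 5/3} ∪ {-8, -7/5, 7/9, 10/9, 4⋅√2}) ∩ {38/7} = ∅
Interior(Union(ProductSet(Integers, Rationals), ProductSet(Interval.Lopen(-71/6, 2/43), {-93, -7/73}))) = EmptySet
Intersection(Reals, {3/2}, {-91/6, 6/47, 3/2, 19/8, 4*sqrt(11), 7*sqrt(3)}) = {3/2}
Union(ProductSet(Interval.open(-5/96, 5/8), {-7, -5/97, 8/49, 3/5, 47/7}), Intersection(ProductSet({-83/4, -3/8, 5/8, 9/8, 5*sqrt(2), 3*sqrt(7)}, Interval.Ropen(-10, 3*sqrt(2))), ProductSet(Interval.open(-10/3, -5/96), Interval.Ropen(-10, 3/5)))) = Union(ProductSet({-3/8}, Interval.Ropen(-10, 3/5)), ProductSet(Interval.open(-5/96, 5/8), {-7, -5/97, 8/49, 3/5, 47/7}))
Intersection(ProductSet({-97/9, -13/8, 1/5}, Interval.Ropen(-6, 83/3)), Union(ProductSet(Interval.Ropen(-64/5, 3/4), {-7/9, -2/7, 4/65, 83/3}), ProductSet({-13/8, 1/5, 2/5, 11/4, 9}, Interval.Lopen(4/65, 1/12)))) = Union(ProductSet({-13/8, 1/5}, Interval.Lopen(4/65, 1/12)), ProductSet({-97/9, -13/8, 1/5}, {-7/9, -2/7, 4/65}))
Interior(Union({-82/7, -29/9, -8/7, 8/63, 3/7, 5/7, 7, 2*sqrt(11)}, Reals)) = Reals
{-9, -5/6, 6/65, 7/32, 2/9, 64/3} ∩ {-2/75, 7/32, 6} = {7/32}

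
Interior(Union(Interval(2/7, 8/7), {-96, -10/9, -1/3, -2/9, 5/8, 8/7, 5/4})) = Interval.open(2/7, 8/7)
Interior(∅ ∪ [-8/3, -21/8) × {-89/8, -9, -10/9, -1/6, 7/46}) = ∅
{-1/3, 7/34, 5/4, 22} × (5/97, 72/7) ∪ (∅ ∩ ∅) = {-1/3, 7/34, 5/4, 22} × (5/97, 72/7)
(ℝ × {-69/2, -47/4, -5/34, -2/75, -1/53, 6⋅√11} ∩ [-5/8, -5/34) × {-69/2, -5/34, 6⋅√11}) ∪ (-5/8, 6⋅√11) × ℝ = ((-5/8, 6⋅√11) × ℝ) ∪ ([-5/8, -5/34) × {-69/2, -5/34, 6⋅√11})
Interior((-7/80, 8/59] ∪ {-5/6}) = (-7/80, 8/59)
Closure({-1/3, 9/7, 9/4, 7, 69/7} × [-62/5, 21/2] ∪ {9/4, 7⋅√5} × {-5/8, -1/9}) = ({9/4, 7⋅√5} × {-5/8, -1/9}) ∪ ({-1/3, 9/7, 9/4, 7, 69/7} × [-62/5, 21/2])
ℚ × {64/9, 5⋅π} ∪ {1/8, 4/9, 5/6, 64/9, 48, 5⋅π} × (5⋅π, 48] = (ℚ × {64/9, 5⋅π}) ∪ ({1/8, 4/9, 5/6, 64/9, 48, 5⋅π} × (5⋅π, 48])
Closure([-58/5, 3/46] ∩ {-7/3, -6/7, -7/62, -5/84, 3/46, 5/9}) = {-7/3, -6/7, -7/62, -5/84, 3/46}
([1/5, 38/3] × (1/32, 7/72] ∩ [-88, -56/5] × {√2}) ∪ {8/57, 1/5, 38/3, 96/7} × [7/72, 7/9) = {8/57, 1/5, 38/3, 96/7} × [7/72, 7/9)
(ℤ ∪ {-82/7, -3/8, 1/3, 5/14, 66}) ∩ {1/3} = {1/3}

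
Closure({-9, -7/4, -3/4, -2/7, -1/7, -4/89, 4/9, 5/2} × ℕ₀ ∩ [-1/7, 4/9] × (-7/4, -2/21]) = ∅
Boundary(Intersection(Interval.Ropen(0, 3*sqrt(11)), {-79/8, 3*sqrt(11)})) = EmptySet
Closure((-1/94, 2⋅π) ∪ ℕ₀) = [-1/94, 2⋅π] ∪ ℕ₀ ∪ (ℕ₀ \ (-1/94, 2⋅π))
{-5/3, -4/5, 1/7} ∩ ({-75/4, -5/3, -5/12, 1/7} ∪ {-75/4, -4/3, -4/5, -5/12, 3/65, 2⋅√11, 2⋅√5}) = {-5/3, -4/5, 1/7}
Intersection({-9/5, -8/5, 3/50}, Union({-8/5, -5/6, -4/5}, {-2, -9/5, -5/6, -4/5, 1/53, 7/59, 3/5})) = {-9/5, -8/5}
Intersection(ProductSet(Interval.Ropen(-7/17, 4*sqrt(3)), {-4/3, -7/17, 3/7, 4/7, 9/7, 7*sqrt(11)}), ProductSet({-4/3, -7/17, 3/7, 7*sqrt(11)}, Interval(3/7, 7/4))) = ProductSet({-7/17, 3/7}, {3/7, 4/7, 9/7})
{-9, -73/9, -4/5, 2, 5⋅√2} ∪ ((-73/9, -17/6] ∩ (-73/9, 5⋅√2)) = {-9, -4/5, 2, 5⋅√2} ∪ [-73/9, -17/6]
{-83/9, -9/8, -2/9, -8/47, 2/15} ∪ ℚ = ℚ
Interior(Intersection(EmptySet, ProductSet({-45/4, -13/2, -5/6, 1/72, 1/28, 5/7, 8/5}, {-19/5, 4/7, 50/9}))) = EmptySet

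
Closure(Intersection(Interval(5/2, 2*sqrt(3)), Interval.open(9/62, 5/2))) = EmptySet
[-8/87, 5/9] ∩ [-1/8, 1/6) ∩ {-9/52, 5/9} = ∅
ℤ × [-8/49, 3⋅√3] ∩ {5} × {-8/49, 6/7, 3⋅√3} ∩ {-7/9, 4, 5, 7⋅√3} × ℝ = {5} × {-8/49, 6/7, 3⋅√3}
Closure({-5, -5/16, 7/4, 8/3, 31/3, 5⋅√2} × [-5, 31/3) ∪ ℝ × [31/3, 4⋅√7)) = (ℝ × [31/3, 4⋅√7]) ∪ ({-5, -5/16, 7/4, 8/3, 31/3, 5⋅√2} × [-5, 31/3])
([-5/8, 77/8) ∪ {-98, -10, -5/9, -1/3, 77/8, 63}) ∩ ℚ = {-98, -10, 63} ∪ (ℚ ∩ [-5/8, 77/8])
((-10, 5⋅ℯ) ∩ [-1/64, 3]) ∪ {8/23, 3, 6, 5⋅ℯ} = [-1/64, 3] ∪ {6, 5⋅ℯ}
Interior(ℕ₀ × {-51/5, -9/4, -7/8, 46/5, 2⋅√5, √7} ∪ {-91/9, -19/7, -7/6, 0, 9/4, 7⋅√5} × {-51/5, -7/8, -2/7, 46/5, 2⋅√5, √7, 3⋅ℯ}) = ∅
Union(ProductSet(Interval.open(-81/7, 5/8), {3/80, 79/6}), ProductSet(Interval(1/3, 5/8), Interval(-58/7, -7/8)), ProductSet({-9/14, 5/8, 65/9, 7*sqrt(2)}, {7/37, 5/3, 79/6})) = Union(ProductSet({-9/14, 5/8, 65/9, 7*sqrt(2)}, {7/37, 5/3, 79/6}), ProductSet(Interval.open(-81/7, 5/8), {3/80, 79/6}), ProductSet(Interval(1/3, 5/8), Interval(-58/7, -7/8)))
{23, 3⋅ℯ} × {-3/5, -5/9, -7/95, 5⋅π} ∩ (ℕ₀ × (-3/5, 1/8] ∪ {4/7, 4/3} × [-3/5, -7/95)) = {23} × {-5/9, -7/95}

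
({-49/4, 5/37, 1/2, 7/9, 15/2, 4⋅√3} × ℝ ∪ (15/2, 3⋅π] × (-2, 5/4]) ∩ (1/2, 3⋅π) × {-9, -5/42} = ((15/2, 3⋅π) × {-5/42}) ∪ ({7/9, 15/2, 4⋅√3} × {-9, -5/42})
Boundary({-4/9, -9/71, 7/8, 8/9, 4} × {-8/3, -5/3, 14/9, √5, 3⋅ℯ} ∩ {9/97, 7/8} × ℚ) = {7/8} × {-8/3, -5/3, 14/9}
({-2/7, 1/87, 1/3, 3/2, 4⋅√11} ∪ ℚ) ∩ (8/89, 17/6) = ℚ ∩ (8/89, 17/6)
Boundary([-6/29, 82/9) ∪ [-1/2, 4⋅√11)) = {-1/2, 4⋅√11}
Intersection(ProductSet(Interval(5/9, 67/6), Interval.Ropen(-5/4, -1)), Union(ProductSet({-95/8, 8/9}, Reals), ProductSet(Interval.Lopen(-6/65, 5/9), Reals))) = ProductSet({5/9, 8/9}, Interval.Ropen(-5/4, -1))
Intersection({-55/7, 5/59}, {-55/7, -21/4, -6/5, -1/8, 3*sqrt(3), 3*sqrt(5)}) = {-55/7}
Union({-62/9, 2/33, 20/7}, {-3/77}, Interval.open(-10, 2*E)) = Interval.open(-10, 2*E)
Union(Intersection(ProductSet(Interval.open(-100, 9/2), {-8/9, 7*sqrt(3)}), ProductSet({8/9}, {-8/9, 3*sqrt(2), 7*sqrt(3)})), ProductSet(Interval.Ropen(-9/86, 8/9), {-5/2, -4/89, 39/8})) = Union(ProductSet({8/9}, {-8/9, 7*sqrt(3)}), ProductSet(Interval.Ropen(-9/86, 8/9), {-5/2, -4/89, 39/8}))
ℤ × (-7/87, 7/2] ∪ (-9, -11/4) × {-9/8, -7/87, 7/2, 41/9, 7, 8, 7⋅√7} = (ℤ × (-7/87, 7/2]) ∪ ((-9, -11/4) × {-9/8, -7/87, 7/2, 41/9, 7, 8, 7⋅√7})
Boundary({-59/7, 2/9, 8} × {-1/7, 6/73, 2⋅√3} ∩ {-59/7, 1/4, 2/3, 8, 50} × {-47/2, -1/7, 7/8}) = {-59/7, 8} × {-1/7}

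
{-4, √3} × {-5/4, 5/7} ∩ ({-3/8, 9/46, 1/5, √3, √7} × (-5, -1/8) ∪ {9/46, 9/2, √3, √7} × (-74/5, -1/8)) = {√3} × {-5/4}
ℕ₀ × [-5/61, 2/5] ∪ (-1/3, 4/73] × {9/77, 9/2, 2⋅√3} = (ℕ₀ × [-5/61, 2/5]) ∪ ((-1/3, 4/73] × {9/77, 9/2, 2⋅√3})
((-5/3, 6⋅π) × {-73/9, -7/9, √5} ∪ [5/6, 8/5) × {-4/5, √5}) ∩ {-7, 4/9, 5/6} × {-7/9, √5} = {4/9, 5/6} × {-7/9, √5}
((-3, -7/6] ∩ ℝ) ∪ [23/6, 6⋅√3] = (-3, -7/6] ∪ [23/6, 6⋅√3]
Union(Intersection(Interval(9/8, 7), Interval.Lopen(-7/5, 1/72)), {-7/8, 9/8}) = {-7/8, 9/8}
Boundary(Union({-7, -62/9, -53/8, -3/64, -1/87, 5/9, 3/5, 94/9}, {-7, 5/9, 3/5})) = {-7, -62/9, -53/8, -3/64, -1/87, 5/9, 3/5, 94/9}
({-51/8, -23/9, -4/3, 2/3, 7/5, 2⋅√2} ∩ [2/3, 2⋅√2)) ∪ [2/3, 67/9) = [2/3, 67/9)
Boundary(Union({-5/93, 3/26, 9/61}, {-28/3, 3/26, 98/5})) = {-28/3, -5/93, 3/26, 9/61, 98/5}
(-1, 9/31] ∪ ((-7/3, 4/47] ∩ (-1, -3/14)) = (-1, 9/31]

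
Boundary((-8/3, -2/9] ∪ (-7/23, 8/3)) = {-8/3, 8/3}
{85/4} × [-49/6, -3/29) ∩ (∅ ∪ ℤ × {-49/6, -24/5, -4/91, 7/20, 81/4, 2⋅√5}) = ∅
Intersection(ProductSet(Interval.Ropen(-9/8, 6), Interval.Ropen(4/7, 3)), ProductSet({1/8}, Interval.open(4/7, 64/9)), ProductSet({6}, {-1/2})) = EmptySet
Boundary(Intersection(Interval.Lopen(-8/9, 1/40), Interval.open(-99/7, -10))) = EmptySet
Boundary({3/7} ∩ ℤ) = ∅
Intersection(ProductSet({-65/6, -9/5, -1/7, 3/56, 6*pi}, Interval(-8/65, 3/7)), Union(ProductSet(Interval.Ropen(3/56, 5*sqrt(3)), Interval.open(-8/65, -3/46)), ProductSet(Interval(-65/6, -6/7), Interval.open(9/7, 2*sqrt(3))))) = ProductSet({3/56}, Interval.open(-8/65, -3/46))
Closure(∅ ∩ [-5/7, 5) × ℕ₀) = ∅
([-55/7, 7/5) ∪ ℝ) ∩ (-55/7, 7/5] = (-55/7, 7/5]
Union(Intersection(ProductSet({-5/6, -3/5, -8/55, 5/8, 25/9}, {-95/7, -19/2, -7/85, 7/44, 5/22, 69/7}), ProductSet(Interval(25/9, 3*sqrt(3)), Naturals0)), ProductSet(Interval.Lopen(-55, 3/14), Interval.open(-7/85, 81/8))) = ProductSet(Interval.Lopen(-55, 3/14), Interval.open(-7/85, 81/8))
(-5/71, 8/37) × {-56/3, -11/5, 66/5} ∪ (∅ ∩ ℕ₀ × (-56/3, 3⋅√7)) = (-5/71, 8/37) × {-56/3, -11/5, 66/5}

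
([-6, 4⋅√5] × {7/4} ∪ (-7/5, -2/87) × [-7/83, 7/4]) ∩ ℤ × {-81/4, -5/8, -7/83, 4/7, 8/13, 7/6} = {-1} × {-7/83, 4/7, 8/13, 7/6}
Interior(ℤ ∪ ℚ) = ∅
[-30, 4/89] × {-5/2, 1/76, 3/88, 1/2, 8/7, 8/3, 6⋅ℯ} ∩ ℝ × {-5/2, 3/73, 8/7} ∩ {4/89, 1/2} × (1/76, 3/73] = ∅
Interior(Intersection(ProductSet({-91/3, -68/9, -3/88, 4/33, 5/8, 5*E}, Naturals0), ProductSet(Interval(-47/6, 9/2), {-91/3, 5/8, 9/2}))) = EmptySet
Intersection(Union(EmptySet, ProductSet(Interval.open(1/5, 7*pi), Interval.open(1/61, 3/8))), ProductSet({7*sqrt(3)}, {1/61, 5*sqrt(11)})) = EmptySet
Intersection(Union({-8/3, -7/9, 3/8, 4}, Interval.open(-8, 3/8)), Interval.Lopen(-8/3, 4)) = Union({4}, Interval.Lopen(-8/3, 3/8))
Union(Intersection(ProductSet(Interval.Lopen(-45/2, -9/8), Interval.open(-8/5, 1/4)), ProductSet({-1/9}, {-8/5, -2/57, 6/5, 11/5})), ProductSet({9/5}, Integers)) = ProductSet({9/5}, Integers)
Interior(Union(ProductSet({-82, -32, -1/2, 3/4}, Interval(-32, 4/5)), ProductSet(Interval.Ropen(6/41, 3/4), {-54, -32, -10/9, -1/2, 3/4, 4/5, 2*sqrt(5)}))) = EmptySet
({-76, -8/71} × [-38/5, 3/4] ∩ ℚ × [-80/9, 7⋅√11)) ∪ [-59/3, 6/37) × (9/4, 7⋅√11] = ({-76, -8/71} × [-38/5, 3/4]) ∪ ([-59/3, 6/37) × (9/4, 7⋅√11])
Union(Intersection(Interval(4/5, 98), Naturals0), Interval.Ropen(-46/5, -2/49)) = Union(Interval.Ropen(-46/5, -2/49), Range(1, 99, 1))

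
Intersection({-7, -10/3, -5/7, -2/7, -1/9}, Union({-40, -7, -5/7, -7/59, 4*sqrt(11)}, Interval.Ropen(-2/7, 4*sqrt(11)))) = {-7, -5/7, -2/7, -1/9}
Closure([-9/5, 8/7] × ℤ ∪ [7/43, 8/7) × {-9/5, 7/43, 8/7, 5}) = ([-9/5, 8/7] × ℤ) ∪ ([7/43, 8/7] × {-9/5, 7/43, 8/7, 5})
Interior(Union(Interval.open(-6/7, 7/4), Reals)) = Interval(-oo, oo)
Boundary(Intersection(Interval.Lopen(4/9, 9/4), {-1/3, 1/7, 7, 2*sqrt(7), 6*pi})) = EmptySet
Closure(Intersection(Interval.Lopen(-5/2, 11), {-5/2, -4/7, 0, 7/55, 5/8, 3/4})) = {-4/7, 0, 7/55, 5/8, 3/4}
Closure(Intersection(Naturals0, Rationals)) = Naturals0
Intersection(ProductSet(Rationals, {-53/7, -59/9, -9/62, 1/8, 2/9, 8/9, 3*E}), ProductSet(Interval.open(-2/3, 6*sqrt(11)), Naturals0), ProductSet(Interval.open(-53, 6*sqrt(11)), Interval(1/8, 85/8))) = EmptySet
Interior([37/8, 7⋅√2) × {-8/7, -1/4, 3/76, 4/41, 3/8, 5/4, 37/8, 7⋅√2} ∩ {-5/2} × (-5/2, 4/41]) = ∅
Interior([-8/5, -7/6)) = (-8/5, -7/6)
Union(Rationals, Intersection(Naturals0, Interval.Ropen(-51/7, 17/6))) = Union(Range(0, 3, 1), Rationals)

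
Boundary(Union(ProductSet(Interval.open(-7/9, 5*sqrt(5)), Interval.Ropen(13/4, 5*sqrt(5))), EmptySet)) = Union(ProductSet({-7/9, 5*sqrt(5)}, Interval(13/4, 5*sqrt(5))), ProductSet(Interval(-7/9, 5*sqrt(5)), {13/4, 5*sqrt(5)}))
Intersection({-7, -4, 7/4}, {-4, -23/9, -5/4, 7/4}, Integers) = {-4}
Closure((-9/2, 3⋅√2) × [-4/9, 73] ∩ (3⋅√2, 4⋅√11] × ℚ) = ∅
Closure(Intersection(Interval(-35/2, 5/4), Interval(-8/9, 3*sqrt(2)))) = Interval(-8/9, 5/4)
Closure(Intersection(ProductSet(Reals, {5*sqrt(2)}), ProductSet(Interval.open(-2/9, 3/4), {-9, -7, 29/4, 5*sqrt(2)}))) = ProductSet(Interval(-2/9, 3/4), {5*sqrt(2)})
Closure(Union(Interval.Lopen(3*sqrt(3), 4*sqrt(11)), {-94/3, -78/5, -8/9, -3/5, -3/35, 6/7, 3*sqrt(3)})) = Union({-94/3, -78/5, -8/9, -3/5, -3/35, 6/7}, Interval(3*sqrt(3), 4*sqrt(11)))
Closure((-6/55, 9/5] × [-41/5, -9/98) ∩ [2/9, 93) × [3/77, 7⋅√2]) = ∅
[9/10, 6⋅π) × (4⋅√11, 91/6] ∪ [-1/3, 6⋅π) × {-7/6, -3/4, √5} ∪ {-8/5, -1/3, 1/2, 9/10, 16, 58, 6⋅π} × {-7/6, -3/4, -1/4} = ([-1/3, 6⋅π) × {-7/6, -3/4, √5}) ∪ ({-8/5, -1/3, 1/2, 9/10, 16, 58, 6⋅π} × {-7/6, -3/4, -1/4}) ∪ ([9/10, 6⋅π) × (4⋅√11, 91/6])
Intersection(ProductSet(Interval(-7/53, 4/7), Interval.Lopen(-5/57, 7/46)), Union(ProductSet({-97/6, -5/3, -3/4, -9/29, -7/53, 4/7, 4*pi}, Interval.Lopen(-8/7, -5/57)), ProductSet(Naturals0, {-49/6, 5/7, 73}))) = EmptySet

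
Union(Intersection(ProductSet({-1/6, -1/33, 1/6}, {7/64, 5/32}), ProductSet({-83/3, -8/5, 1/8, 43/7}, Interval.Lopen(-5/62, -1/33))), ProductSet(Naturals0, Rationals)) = ProductSet(Naturals0, Rationals)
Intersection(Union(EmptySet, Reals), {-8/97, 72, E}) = {-8/97, 72, E}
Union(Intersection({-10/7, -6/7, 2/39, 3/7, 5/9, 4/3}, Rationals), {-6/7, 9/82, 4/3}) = {-10/7, -6/7, 2/39, 9/82, 3/7, 5/9, 4/3}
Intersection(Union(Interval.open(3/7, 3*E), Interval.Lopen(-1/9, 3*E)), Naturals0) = Range(0, 9, 1)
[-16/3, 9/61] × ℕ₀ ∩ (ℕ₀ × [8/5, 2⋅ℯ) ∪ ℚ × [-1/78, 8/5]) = ({0} × {2, 3, 4, 5}) ∪ ((ℚ ∩ [-16/3, 9/61]) × {0, 1})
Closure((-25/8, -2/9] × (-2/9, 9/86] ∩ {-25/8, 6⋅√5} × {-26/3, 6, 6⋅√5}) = ∅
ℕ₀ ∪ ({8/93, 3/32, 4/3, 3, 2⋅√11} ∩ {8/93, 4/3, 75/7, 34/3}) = ℕ₀ ∪ {8/93, 4/3}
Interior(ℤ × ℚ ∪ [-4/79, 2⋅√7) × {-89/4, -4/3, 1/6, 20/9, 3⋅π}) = ∅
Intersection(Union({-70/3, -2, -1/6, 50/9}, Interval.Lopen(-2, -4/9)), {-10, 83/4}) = EmptySet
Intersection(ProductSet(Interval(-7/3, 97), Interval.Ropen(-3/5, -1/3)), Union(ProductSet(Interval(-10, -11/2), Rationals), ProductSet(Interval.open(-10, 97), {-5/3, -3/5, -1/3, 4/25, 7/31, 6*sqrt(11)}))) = ProductSet(Interval.Ropen(-7/3, 97), {-3/5})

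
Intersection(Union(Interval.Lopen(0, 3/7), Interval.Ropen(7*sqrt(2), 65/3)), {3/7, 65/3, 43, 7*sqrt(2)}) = {3/7, 7*sqrt(2)}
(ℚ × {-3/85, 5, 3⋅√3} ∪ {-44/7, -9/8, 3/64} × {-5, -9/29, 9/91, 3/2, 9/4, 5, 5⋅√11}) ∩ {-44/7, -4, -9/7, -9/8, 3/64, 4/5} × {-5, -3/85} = ({-44/7, -9/8, 3/64} × {-5}) ∪ ({-44/7, -4, -9/7, -9/8, 3/64, 4/5} × {-3/85})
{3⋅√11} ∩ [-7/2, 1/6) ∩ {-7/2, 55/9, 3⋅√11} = ∅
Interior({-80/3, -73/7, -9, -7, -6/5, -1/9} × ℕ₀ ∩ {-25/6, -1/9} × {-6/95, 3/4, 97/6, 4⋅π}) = ∅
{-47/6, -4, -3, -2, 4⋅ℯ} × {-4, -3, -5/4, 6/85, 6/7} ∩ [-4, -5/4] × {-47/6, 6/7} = {-4, -3, -2} × {6/7}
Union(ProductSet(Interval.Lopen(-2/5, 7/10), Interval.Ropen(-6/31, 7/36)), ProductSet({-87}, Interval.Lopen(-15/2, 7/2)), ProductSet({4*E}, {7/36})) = Union(ProductSet({-87}, Interval.Lopen(-15/2, 7/2)), ProductSet({4*E}, {7/36}), ProductSet(Interval.Lopen(-2/5, 7/10), Interval.Ropen(-6/31, 7/36)))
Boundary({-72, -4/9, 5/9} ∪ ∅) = {-72, -4/9, 5/9}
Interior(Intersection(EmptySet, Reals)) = EmptySet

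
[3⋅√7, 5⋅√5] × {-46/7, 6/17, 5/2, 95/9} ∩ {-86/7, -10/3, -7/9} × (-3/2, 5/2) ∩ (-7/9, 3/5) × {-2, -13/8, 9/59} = ∅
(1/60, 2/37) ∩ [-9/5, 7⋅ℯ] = (1/60, 2/37)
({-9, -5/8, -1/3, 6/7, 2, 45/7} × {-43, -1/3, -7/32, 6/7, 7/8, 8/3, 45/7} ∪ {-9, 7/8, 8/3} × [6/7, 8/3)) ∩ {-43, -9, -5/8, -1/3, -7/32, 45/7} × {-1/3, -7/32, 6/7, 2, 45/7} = ({-9} × {6/7, 2}) ∪ ({-9, -5/8, -1/3, 45/7} × {-1/3, -7/32, 6/7, 45/7})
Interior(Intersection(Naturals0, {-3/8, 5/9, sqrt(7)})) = EmptySet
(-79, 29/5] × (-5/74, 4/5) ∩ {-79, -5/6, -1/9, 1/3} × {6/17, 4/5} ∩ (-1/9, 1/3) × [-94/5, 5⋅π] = ∅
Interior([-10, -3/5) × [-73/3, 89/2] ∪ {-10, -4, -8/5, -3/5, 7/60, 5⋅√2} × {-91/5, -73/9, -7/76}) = (-10, -3/5) × (-73/3, 89/2)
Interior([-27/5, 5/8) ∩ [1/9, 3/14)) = (1/9, 3/14)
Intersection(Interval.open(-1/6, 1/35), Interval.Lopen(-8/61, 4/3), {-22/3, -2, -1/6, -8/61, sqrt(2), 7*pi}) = EmptySet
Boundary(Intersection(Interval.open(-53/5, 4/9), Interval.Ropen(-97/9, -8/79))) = {-53/5, -8/79}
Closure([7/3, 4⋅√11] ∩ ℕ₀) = {3, 4, …, 13}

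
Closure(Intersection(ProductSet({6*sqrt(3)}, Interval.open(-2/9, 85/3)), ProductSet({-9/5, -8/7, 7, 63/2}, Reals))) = EmptySet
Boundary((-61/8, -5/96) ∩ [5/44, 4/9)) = ∅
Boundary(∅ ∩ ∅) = ∅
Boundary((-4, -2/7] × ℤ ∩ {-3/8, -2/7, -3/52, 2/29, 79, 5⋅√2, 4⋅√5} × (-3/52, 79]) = {-3/8, -2/7} × {0, 1, …, 79}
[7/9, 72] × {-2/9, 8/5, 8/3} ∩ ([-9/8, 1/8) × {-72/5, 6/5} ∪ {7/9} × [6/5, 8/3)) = {7/9} × {8/5}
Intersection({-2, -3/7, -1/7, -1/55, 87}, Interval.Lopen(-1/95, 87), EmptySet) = EmptySet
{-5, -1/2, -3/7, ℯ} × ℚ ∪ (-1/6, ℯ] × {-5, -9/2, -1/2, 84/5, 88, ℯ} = ({-5, -1/2, -3/7, ℯ} × ℚ) ∪ ((-1/6, ℯ] × {-5, -9/2, -1/2, 84/5, 88, ℯ})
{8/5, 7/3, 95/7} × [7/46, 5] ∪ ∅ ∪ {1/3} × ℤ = ({1/3} × ℤ) ∪ ({8/5, 7/3, 95/7} × [7/46, 5])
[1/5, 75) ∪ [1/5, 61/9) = [1/5, 75)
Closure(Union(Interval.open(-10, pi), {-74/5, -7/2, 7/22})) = Union({-74/5}, Interval(-10, pi))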